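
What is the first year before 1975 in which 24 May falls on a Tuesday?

1966

From one year to the next, a fixed date's weekday advances by 1, or by 2 when a Feb 29 lies between the two dates.
1975: May 24 is Saturday.
1974: Friday (−1)
1973: Thursday (−1)
1972: Wednesday (−1)
1971: Monday (−2)
1970: Sunday (−1)
1969: Saturday (−1)
1968: Friday (−1)
1967: Wednesday (−2)
1966: Tuesday (−1)
24 May falls on a Tuesday in 1966.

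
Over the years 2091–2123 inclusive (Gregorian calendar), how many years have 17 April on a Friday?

Track 17 April's weekday year by year (advancing +1, or +2 across a Feb 29):
  2091: Tue  2092: Thu (+2)  2093: Fri (+1) ✓  2094: Sat (+1)  2095: Sun (+1)
  2096: Tue (+2)  2097: Wed (+1)  2098: Thu (+1)  2099: Fri (+1) ✓  2100: Sat (+1)
  2101: Sun (+1)  2102: Mon (+1)  2103: Tue (+1)  2104: Thu (+2)  … (5 more years) …
  2110: Thu (+1)  2111: Fri (+1) ✓  2112: Sun (+2)  2113: Mon (+1)  2114: Tue (+1)
  2115: Wed (+1)  2116: Fri (+2) ✓  2117: Sat (+1)  2118: Sun (+1)  2119: Mon (+1)
  2120: Wed (+2)  2121: Thu (+1)  2122: Fri (+1) ✓  2123: Sat (+1)
Friday years: 2093, 2099, 2105, 2111, 2116, 2122 — 6 in total.

6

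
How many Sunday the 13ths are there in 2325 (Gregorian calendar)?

Check the 13th of each month of 2325: Jan 13: Tue, Feb 13: Fri, Mar 13: Fri, Apr 13: Mon, May 13: Wed, Jun 13: Sat, Jul 13: Mon, Aug 13: Thu, Sep 13: Sun, Oct 13: Tue, Nov 13: Fri, Dec 13: Sun.
Sunday occurs in September, December — 2 months.

2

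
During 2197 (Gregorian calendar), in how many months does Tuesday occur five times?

4

A month of length L has five Tuesdays iff its first Tuesday is on day ≤ L−28 (so day 1–3 in a 31-day month, 1–2 in a 30-day month, day 1 in a leap February).
Checking each month of 2197: Jan starts Sun (31d) ✓; Feb starts Wed (28d); Mar starts Wed (31d); Apr starts Sat (30d); May starts Mon (31d) ✓; Jun starts Thu (30d); Jul starts Sat (31d); Aug starts Tue (31d) ✓; Sep starts Fri (30d); Oct starts Sun (31d) ✓; Nov starts Wed (30d); Dec starts Fri (31d).
Five-Tuesday months: January, May, August, October → 4.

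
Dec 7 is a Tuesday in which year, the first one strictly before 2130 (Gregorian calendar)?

2128

From one year to the next, a fixed date's weekday advances by 1, or by 2 when a Feb 29 lies between the two dates.
2130: December 7 is Thursday.
2129: Wednesday (−1)
2128: Tuesday (−1)
Dec 7 falls on a Tuesday in 2128.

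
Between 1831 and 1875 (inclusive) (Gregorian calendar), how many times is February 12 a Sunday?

Track February 12's weekday year by year (advancing +1, or +2 across a Feb 29):
  1831: Sat  1832: Sun (+1) ✓  1833: Tue (+2)  1834: Wed (+1)  1835: Thu (+1)
  1836: Fri (+1)  1837: Sun (+2) ✓  1838: Mon (+1)  1839: Tue (+1)  1840: Wed (+1)
  1841: Fri (+2)  1842: Sat (+1)  1843: Sun (+1) ✓  1844: Mon (+1)  … (17 more years) …
  1862: Wed (+1)  1863: Thu (+1)  1864: Fri (+1)  1865: Sun (+2) ✓  1866: Mon (+1)
  1867: Tue (+1)  1868: Wed (+1)  1869: Fri (+2)  1870: Sat (+1)  1871: Sun (+1) ✓
  1872: Mon (+1)  1873: Wed (+2)  1874: Thu (+1)  1875: Fri (+1)
Sunday years: 1832, 1837, 1843, 1854, 1860, 1865, 1871 — 7 in total.

7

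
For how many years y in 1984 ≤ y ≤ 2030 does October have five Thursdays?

October has 31 days; it has five Thursdays when Thursday falls among the first (month-length − 28) days — i.e. when October 1 is one of Thursday/Wednesday/Tuesday.
October 1 by year: 1984:Mon 1985:Tue✓ 1986:Wed✓ 1987:Thu✓ 1988:Sat 1989:Sun 1990:Mon 1991:Tue✓ 1992:Thu✓ 1993:Fri 1994:Sat 1995:Sun 1996:Tue✓ 1997:Wed✓ 1998:Thu✓ …(17 more)… 2016:Sat 2017:Sun 2018:Mon 2019:Tue✓ 2020:Thu✓ 2021:Fri 2022:Sat 2023:Sun 2024:Tue✓ 2025:Wed✓ 2026:Thu✓ 2027:Fri 2028:Sun 2029:Mon 2030:Tue✓
Years with five Thursdays: 1985, 1986, 1987, 1991, 1992, 1996, 1997, 1998, 2002, 2003, 2008, 2009, 2013, 2014, 2015, 2019, 2020, 2024, 2025, 2026, 2030 → 21.

21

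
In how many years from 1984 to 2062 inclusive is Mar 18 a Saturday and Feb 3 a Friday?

9

Check each year's weekday for Mar 18 and Feb 3:
  1984: Sun/Fri  1985: Mon/Sun  1986: Tue/Mon  1987: Wed/Tue  1988: Fri/Wed  1989: Sat/Fri ✓  1990: Sun/Sat  1991: Mon/Sun  1992: Wed/Mon  1993: Thu/Wed  1994: Fri/Thu  1995: Sat/Fri ✓  1996: Mon/Sat  1997: Tue/Mon  …(51 more)…  2049: Thu/Wed  2050: Fri/Thu  2051: Sat/Fri ✓  2052: Mon/Sat  2053: Tue/Mon  2054: Wed/Tue  2055: Thu/Wed  2056: Sat/Thu  2057: Sun/Sat  2058: Mon/Sun  2059: Tue/Mon  2060: Thu/Tue  2061: Fri/Thu  2062: Sat/Fri ✓
Both conditions hold in: 1989, 1995, 2006, 2017, 2023, 2034, 2045, 2051, 2062 — 9.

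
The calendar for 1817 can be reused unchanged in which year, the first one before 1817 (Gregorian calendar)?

Two years share a calendar iff Jan 1 falls on the same weekday and both are leap or both are common. 1817: Jan 1 is Wednesday, common year.
1816: Jan 1 Monday, leap
1815: Jan 1 Sunday, common
1814: Jan 1 Saturday, common
1813: Jan 1 Friday, common
1812: Jan 1 Wednesday, leap
1811: Jan 1 Tuesday, common
1810: Jan 1 Monday, common
1809: Jan 1 Sunday, common
1808: Jan 1 Friday, leap
1807: Jan 1 Thursday, common
1806: Jan 1 Wednesday, common
1806 matches on both conditions.

1806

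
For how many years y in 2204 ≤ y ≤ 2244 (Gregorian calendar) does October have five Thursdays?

October has 31 days; it has five Thursdays when Thursday falls among the first (month-length − 28) days — i.e. when October 1 is one of Thursday/Wednesday/Tuesday.
October 1 by year: 2204:Mon 2205:Tue✓ 2206:Wed✓ 2207:Thu✓ 2208:Sat 2209:Sun 2210:Mon 2211:Tue✓ 2212:Thu✓ 2213:Fri 2214:Sat 2215:Sun 2216:Tue✓ 2217:Wed✓ 2218:Thu✓ …(11 more)… 2230:Fri 2231:Sat 2232:Mon 2233:Tue✓ 2234:Wed✓ 2235:Thu✓ 2236:Sat 2237:Sun 2238:Mon 2239:Tue✓ 2240:Thu✓ 2241:Fri 2242:Sat 2243:Sun 2244:Tue✓
Years with five Thursdays: 2205, 2206, 2207, 2211, 2212, 2216, 2217, 2218, 2222, 2223, 2228, 2229, 2233, 2234, 2235, 2239, 2240, 2244 → 18.

18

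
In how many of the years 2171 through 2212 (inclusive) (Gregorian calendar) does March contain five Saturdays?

March has 31 days; it has five Saturdays when Saturday falls among the first (month-length − 28) days — i.e. when March 1 is one of Saturday/Friday/Thursday.
March 1 by year: 2171:Fri✓ 2172:Sun 2173:Mon 2174:Tue 2175:Wed 2176:Fri✓ 2177:Sat✓ 2178:Sun 2179:Mon 2180:Wed 2181:Thu✓ 2182:Fri✓ 2183:Sat✓ 2184:Mon 2185:Tue …(12 more)… 2198:Thu✓ 2199:Fri✓ 2200:Sat✓ 2201:Sun 2202:Mon 2203:Tue 2204:Thu✓ 2205:Fri✓ 2206:Sat✓ 2207:Sun 2208:Tue 2209:Wed 2210:Thu✓ 2211:Fri✓ 2212:Sun
Years with five Saturdays: 2171, 2176, 2177, 2181, 2182, 2183, 2187, 2188, 2192, 2193, 2194, 2198, 2199, 2200, 2204, 2205, 2206, 2210, 2211 → 19.

19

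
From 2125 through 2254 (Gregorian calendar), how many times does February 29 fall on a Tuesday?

Leap years in 2125–2254: 31 of them.
Feb 29 weekday advances by 5 (mod 7) from one leap year to the next four years later (or differs when a century non-leap intervenes).
Leap-day weekdays: 2128:Sun 2132:Fri 2136:Wed 2140:Mon 2144:Sat 2148:Thu 2152:Tue✓ 2156:Sun 2160:Fri 2164:Wed 2168:Mon 2172:Sat 2176:Thu …(5 more)… 2204:Wed 2208:Mon 2212:Sat 2216:Thu 2220:Tue✓ 2224:Sun 2228:Fri 2232:Wed 2236:Mon 2240:Sat 2244:Thu 2248:Tue✓ 2252:Sun
Tuesday: 2152, 2180, 2220, 2248 → 4.

4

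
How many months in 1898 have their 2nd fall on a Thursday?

Check the 2nd of each month of 1898: Jan 2: Sun, Feb 2: Wed, Mar 2: Wed, Apr 2: Sat, May 2: Mon, Jun 2: Thu, Jul 2: Sat, Aug 2: Tue, Sep 2: Fri, Oct 2: Sun, Nov 2: Wed, Dec 2: Fri.
Thursday occurs in June — 1 month.

1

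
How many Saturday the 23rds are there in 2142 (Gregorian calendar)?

Check the 23rd of each month of 2142: Jan 23: Tue, Feb 23: Fri, Mar 23: Fri, Apr 23: Mon, May 23: Wed, Jun 23: Sat, Jul 23: Mon, Aug 23: Thu, Sep 23: Sun, Oct 23: Tue, Nov 23: Fri, Dec 23: Sun.
Saturday occurs in June — 1 month.

1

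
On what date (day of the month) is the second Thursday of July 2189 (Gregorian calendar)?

July 1, 2189 is a Wednesday, so the first Thursday is the 2nd.
The second Thursday is 2 + 7 = 9.

9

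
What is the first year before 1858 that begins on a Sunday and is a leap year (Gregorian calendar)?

1832

Jan 1 advances by 2 weekdays after a leap year and by 1 after a common year.
1858: Jan 1 is Friday.
1857: Thursday
1856: Tuesday (leap)
1855: Monday
1854: Sunday
1853: Saturday
1852: Thursday (leap)
1851: Wednesday
1850: Tuesday
1849: Monday
1848: Saturday (leap)
1847: Friday
1846: Thursday
1845: Wednesday
1844: Monday (leap)
1843: Sunday
1842: Saturday
1841: Friday
1840: Wednesday (leap)
1839: Tuesday
1838: Monday
1837: Sunday
1836: Friday (leap)
1835: Thursday
1834: Wednesday
1833: Tuesday
1832: Sunday (leap)
1832 begins on a Sunday and is a leap year.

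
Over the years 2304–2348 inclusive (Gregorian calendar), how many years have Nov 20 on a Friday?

6

Track Nov 20's weekday year by year (advancing +1, or +2 across a Feb 29):
  2304: Sun  2305: Mon (+1)  2306: Tue (+1)  2307: Wed (+1)  2308: Fri (+2) ✓
  2309: Sat (+1)  2310: Sun (+1)  2311: Mon (+1)  2312: Wed (+2)  2313: Thu (+1)
  2314: Fri (+1) ✓  2315: Sat (+1)  2316: Mon (+2)  2317: Tue (+1)  … (17 more years) …
  2335: Wed (+1)  2336: Fri (+2) ✓  2337: Sat (+1)  2338: Sun (+1)  2339: Mon (+1)
  2340: Wed (+2)  2341: Thu (+1)  2342: Fri (+1) ✓  2343: Sat (+1)  2344: Mon (+2)
  2345: Tue (+1)  2346: Wed (+1)  2347: Thu (+1)  2348: Sat (+2)
Friday years: 2308, 2314, 2325, 2331, 2336, 2342 — 6 in total.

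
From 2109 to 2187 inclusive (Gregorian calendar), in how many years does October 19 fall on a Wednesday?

11

Track October 19's weekday year by year (advancing +1, or +2 across a Feb 29):
  2109: Sat  2110: Sun (+1)  2111: Mon (+1)  2112: Wed (+2) ✓  2113: Thu (+1)
  2114: Fri (+1)  2115: Sat (+1)  2116: Mon (+2)  2117: Tue (+1)  2118: Wed (+1) ✓
  2119: Thu (+1)  2120: Sat (+2)  2121: Sun (+1)  2122: Mon (+1)  … (51 more years) …
  2174: Wed (+1) ✓  2175: Thu (+1)  2176: Sat (+2)  2177: Sun (+1)  2178: Mon (+1)
  2179: Tue (+1)  2180: Thu (+2)  2181: Fri (+1)  2182: Sat (+1)  2183: Sun (+1)
  2184: Tue (+2)  2185: Wed (+1) ✓  2186: Thu (+1)  2187: Fri (+1)
Wednesday years: 2112, 2118, 2129, 2135, 2140, 2146, 2157, 2163, 2168, 2174, 2185 — 11 in total.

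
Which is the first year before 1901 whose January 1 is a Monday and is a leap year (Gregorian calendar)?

1872

Jan 1 advances by 2 weekdays after a leap year and by 1 after a common year.
1901: Jan 1 is Tuesday.
1900: Monday
1899: Sunday
1898: Saturday
1897: Friday
1896: Wednesday (leap)
1895: Tuesday
1894: Monday
1893: Sunday
1892: Friday (leap)
1891: Thursday
1890: Wednesday
1889: Tuesday
1888: Sunday (leap)
1887: Saturday
1886: Friday
1885: Thursday
1884: Tuesday (leap)
1883: Monday
1882: Sunday
1881: Saturday
1880: Thursday (leap)
1879: Wednesday
1878: Tuesday
1877: Monday
1876: Saturday (leap)
1875: Friday
1874: Thursday
1873: Wednesday
1872: Monday (leap)
1872 begins on a Monday and is a leap year.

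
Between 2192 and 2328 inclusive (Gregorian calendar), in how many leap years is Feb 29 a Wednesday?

Leap years in 2192–2328: 33 of them.
Feb 29 weekday advances by 5 (mod 7) from one leap year to the next four years later (or differs when a century non-leap intervenes).
Leap-day weekdays: 2192:Wed✓ 2196:Mon 2204:Wed✓ 2208:Mon 2212:Sat 2216:Thu 2220:Tue 2224:Sun 2228:Fri 2232:Wed✓ 2236:Mon 2240:Sat 2244:Thu …(7 more)… 2276:Tue 2280:Sun 2284:Fri 2288:Wed✓ 2292:Mon 2296:Sat 2304:Mon 2308:Sat 2312:Thu 2316:Tue 2320:Sun 2324:Fri 2328:Wed✓
Wednesday: 2192, 2204, 2232, 2260, 2288, 2328 → 6.

6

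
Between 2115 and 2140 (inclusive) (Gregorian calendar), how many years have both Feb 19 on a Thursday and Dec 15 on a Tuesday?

3

Check each year's weekday for Feb 19 and Dec 15:
  2115: Tue/Sun  2116: Wed/Tue  2117: Fri/Wed  2118: Sat/Thu  2119: Sun/Fri  2120: Mon/Sun  2121: Wed/Mon  2122: Thu/Tue ✓  2123: Fri/Wed  2124: Sat/Fri  2125: Mon/Sat  2126: Tue/Sun  2127: Wed/Mon  2128: Thu/Wed  2129: Sat/Thu  2130: Sun/Fri  2131: Mon/Sat  2132: Tue/Mon  2133: Thu/Tue ✓  2134: Fri/Wed  2135: Sat/Thu  2136: Sun/Sat  2137: Tue/Sun  2138: Wed/Mon  2139: Thu/Tue ✓  2140: Fri/Thu
Both conditions hold in: 2122, 2133, 2139 — 3.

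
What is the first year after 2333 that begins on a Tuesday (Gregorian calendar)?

2335

Jan 1 advances by 2 weekdays after a leap year and by 1 after a common year.
2333: Jan 1 is Sunday.
2334: Monday
2335: Tuesday
2335 begins on a Tuesday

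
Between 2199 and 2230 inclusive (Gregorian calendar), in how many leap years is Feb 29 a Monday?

1

Leap years in 2199–2230: 7 of them.
Feb 29 weekday advances by 5 (mod 7) from one leap year to the next four years later (or differs when a century non-leap intervenes).
Leap-day weekdays: 2204:Wed 2208:Mon✓ 2212:Sat 2216:Thu 2220:Tue 2224:Sun 2228:Fri
Monday: 2208 → 1.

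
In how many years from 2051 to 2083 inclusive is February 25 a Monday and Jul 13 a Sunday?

Check each year's weekday for February 25 and Jul 13:
  2051: Sat/Thu  2052: Sun/Sat  2053: Tue/Sun  2054: Wed/Mon  2055: Thu/Tue  2056: Fri/Thu  2057: Sun/Fri  2058: Mon/Sat  2059: Tue/Sun  2060: Wed/Tue  2061: Fri/Wed  2062: Sat/Thu  2063: Sun/Fri  2064: Mon/Sun ✓  …(5 more)…  2070: Tue/Sun  2071: Wed/Mon  2072: Thu/Wed  2073: Sat/Thu  2074: Sun/Fri  2075: Mon/Sat  2076: Tue/Mon  2077: Thu/Tue  2078: Fri/Wed  2079: Sat/Thu  2080: Sun/Sat  2081: Tue/Sun  2082: Wed/Mon  2083: Thu/Tue
Both conditions hold in: 2064 — 1.

1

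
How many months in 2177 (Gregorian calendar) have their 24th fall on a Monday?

Check the 24th of each month of 2177: Jan 24: Fri, Feb 24: Mon, Mar 24: Mon, Apr 24: Thu, May 24: Sat, Jun 24: Tue, Jul 24: Thu, Aug 24: Sun, Sep 24: Wed, Oct 24: Fri, Nov 24: Mon, Dec 24: Wed.
Monday occurs in February, March, November — 3 months.

3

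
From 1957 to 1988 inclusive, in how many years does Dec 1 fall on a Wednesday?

4

Track Dec 1's weekday year by year (advancing +1, or +2 across a Feb 29):
  1957: Sun  1958: Mon (+1)  1959: Tue (+1)  1960: Thu (+2)  1961: Fri (+1)
  1962: Sat (+1)  1963: Sun (+1)  1964: Tue (+2)  1965: Wed (+1) ✓  1966: Thu (+1)
  1967: Fri (+1)  1968: Sun (+2)  1969: Mon (+1)  1970: Tue (+1)  … (4 more years) …
  1975: Mon (+1)  1976: Wed (+2) ✓  1977: Thu (+1)  1978: Fri (+1)  1979: Sat (+1)
  1980: Mon (+2)  1981: Tue (+1)  1982: Wed (+1) ✓  1983: Thu (+1)  1984: Sat (+2)
  1985: Sun (+1)  1986: Mon (+1)  1987: Tue (+1)  1988: Thu (+2)
Wednesday years: 1965, 1971, 1976, 1982 — 4 in total.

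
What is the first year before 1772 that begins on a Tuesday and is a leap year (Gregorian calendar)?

1760

Jan 1 advances by 2 weekdays after a leap year and by 1 after a common year.
1772: Jan 1 is Wednesday (leap).
1771: Tuesday
1770: Monday
1769: Sunday
1768: Friday (leap)
1767: Thursday
1766: Wednesday
1765: Tuesday
1764: Sunday (leap)
1763: Saturday
1762: Friday
1761: Thursday
1760: Tuesday (leap)
1760 begins on a Tuesday and is a leap year.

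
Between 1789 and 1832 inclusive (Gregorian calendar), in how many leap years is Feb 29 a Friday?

Leap years in 1789–1832: 10 of them.
Feb 29 weekday advances by 5 (mod 7) from one leap year to the next four years later (or differs when a century non-leap intervenes).
Leap-day weekdays: 1792:Wed 1796:Mon 1804:Wed 1808:Mon 1812:Sat 1816:Thu 1820:Tue 1824:Sun 1828:Fri✓ 1832:Wed
Friday: 1828 → 1.

1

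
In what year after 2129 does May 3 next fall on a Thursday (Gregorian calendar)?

2131

From one year to the next, a fixed date's weekday advances by 1, or by 2 when a Feb 29 lies between the two dates.
2129: May 3 is Tuesday.
2130: Wednesday (+1)
2131: Thursday (+1)
May 3 falls on a Thursday in 2131.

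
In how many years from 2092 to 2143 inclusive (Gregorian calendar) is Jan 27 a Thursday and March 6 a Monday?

1

Check each year's weekday for Jan 27 and March 6:
  2092: Sun/Thu  2093: Tue/Fri  2094: Wed/Sat  2095: Thu/Sun  2096: Fri/Tue  2097: Sun/Wed  2098: Mon/Thu  2099: Tue/Fri  2100: Wed/Sat  2101: Thu/Sun  2102: Fri/Mon  2103: Sat/Tue  2104: Sun/Thu  2105: Tue/Fri  …(24 more)…  2130: Fri/Mon  2131: Sat/Tue  2132: Sun/Thu  2133: Tue/Fri  2134: Wed/Sat  2135: Thu/Sun  2136: Fri/Tue  2137: Sun/Wed  2138: Mon/Thu  2139: Tue/Fri  2140: Wed/Sun  2141: Fri/Mon  2142: Sat/Tue  2143: Sun/Wed
Both conditions hold in: 2124 — 1.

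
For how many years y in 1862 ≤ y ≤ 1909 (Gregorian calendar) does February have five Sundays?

February has 28 days (29 in leap years); it has five Sundays when Sunday falls among the first (month-length − 28) days — i.e. when February 1 is Sunday in a leap year (never in a common year).
February 1 by year: 1862:Sat 1863:Sun 1864:Mon 1865:Wed 1866:Thu 1867:Fri 1868:Sat 1869:Mon 1870:Tue 1871:Wed 1872:Thu 1873:Sat 1874:Sun 1875:Mon 1876:Tue …(18 more)… 1895:Fri 1896:Sat 1897:Mon 1898:Tue 1899:Wed 1900:Thu 1901:Fri 1902:Sat 1903:Sun 1904:Mon 1905:Wed 1906:Thu 1907:Fri 1908:Sat 1909:Mon
Years with five Sundays: 1880 → 1.

1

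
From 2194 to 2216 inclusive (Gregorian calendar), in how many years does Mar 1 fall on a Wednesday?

Track Mar 1's weekday year by year (advancing +1, or +2 across a Feb 29):
  2194: Sat  2195: Sun (+1)  2196: Tue (+2)  2197: Wed (+1) ✓  2198: Thu (+1)
  2199: Fri (+1)  2200: Sat (+1)  2201: Sun (+1)  2202: Mon (+1)  2203: Tue (+1)
  2204: Thu (+2)  2205: Fri (+1)  2206: Sat (+1)  2207: Sun (+1)  2208: Tue (+2)
  2209: Wed (+1) ✓  2210: Thu (+1)  2211: Fri (+1)  2212: Sun (+2)  2213: Mon (+1)
  2214: Tue (+1)  2215: Wed (+1) ✓  2216: Fri (+2)
Wednesday years: 2197, 2209, 2215 — 3 in total.

3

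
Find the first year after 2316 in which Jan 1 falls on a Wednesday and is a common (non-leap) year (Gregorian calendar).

2319

Jan 1 advances by 2 weekdays after a leap year and by 1 after a common year.
2316: Jan 1 is Saturday (leap).
2317: Monday
2318: Tuesday
2319: Wednesday
2319 begins on a Wednesday and is a common year.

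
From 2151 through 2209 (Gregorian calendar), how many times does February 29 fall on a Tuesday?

Leap years in 2151–2209: 14 of them.
Feb 29 weekday advances by 5 (mod 7) from one leap year to the next four years later (or differs when a century non-leap intervenes).
Leap-day weekdays: 2152:Tue✓ 2156:Sun 2160:Fri 2164:Wed 2168:Mon 2172:Sat 2176:Thu 2180:Tue✓ 2184:Sun 2188:Fri 2192:Wed 2196:Mon 2204:Wed 2208:Mon
Tuesday: 2152, 2180 → 2.

2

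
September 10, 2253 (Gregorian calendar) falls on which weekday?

Saturday

January 1, 2253 is a Saturday.
September 10 is day 253 of the year, i.e. 252 days after Jan 1.
252 mod 7 = 0, so advance 0 weekdays from Saturday: Saturday.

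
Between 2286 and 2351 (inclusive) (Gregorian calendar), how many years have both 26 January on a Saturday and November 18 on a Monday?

Check each year's weekday for 26 January and November 18:
  2286: Tue/Thu  2287: Wed/Fri  2288: Thu/Sun  2289: Sat/Mon ✓  2290: Sun/Tue  2291: Mon/Wed  2292: Tue/Fri  2293: Thu/Sat  2294: Fri/Sun  2295: Sat/Mon ✓  2296: Sun/Wed  2297: Tue/Thu  2298: Wed/Fri  2299: Thu/Sat  …(38 more)…  2338: Wed/Fri  2339: Thu/Sat  2340: Fri/Mon  2341: Sun/Tue  2342: Mon/Wed  2343: Tue/Thu  2344: Wed/Sat  2345: Fri/Sun  2346: Sat/Mon ✓  2347: Sun/Tue  2348: Mon/Thu  2349: Wed/Fri  2350: Thu/Sat  2351: Fri/Sun
Both conditions hold in: 2289, 2295, 2301, 2307, 2318, 2329, 2335, 2346 — 8.

8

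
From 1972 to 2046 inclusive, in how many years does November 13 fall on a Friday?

10

Track November 13's weekday year by year (advancing +1, or +2 across a Feb 29):
  1972: Mon  1973: Tue (+1)  1974: Wed (+1)  1975: Thu (+1)  1976: Sat (+2)
  1977: Sun (+1)  1978: Mon (+1)  1979: Tue (+1)  1980: Thu (+2)  1981: Fri (+1) ✓
  1982: Sat (+1)  1983: Sun (+1)  1984: Tue (+2)  1985: Wed (+1)  … (47 more years) …
  2033: Sun (+1)  2034: Mon (+1)  2035: Tue (+1)  2036: Thu (+2)  2037: Fri (+1) ✓
  2038: Sat (+1)  2039: Sun (+1)  2040: Tue (+2)  2041: Wed (+1)  2042: Thu (+1)
  2043: Fri (+1) ✓  2044: Sun (+2)  2045: Mon (+1)  2046: Tue (+1)
Friday years: 1981, 1987, 1992, 1998, 2009, 2015, 2020, 2026, 2037, 2043 — 10 in total.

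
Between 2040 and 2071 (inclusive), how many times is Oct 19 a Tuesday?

Track Oct 19's weekday year by year (advancing +1, or +2 across a Feb 29):
  2040: Fri  2041: Sat (+1)  2042: Sun (+1)  2043: Mon (+1)  2044: Wed (+2)
  2045: Thu (+1)  2046: Fri (+1)  2047: Sat (+1)  2048: Mon (+2)  2049: Tue (+1) ✓
  2050: Wed (+1)  2051: Thu (+1)  2052: Sat (+2)  2053: Sun (+1)  … (4 more years) …
  2058: Sat (+1)  2059: Sun (+1)  2060: Tue (+2) ✓  2061: Wed (+1)  2062: Thu (+1)
  2063: Fri (+1)  2064: Sun (+2)  2065: Mon (+1)  2066: Tue (+1) ✓  2067: Wed (+1)
  2068: Fri (+2)  2069: Sat (+1)  2070: Sun (+1)  2071: Mon (+1)
Tuesday years: 2049, 2055, 2060, 2066 — 4 in total.

4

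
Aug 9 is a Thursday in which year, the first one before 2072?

2068

From one year to the next, a fixed date's weekday advances by 1, or by 2 when a Feb 29 lies between the two dates.
2072: August 9 is Tuesday.
2071: Sunday (−2)
2070: Saturday (−1)
2069: Friday (−1)
2068: Thursday (−1)
Aug 9 falls on a Thursday in 2068.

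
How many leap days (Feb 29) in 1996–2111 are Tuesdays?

4

Leap years in 1996–2111: 28 of them.
Feb 29 weekday advances by 5 (mod 7) from one leap year to the next four years later (or differs when a century non-leap intervenes).
Leap-day weekdays: 1996:Thu 2000:Tue✓ 2004:Sun 2008:Fri 2012:Wed 2016:Mon 2020:Sat 2024:Thu 2028:Tue✓ 2032:Sun 2036:Fri 2040:Wed 2044:Mon 2048:Sat 2052:Thu 2056:Tue✓ 2060:Sun 2064:Fri 2068:Wed 2072:Mon 2076:Sat 2080:Thu 2084:Tue✓ 2088:Sun 2092:Fri 2096:Wed 2104:Fri 2108:Wed
Tuesday: 2000, 2028, 2056, 2084 → 4.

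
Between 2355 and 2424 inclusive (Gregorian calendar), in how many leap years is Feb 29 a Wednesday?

3

Leap years in 2355–2424: 18 of them.
Feb 29 weekday advances by 5 (mod 7) from one leap year to the next four years later (or differs when a century non-leap intervenes).
Leap-day weekdays: 2356:Wed✓ 2360:Mon 2364:Sat 2368:Thu 2372:Tue 2376:Sun 2380:Fri 2384:Wed✓ 2388:Mon 2392:Sat 2396:Thu 2400:Tue 2404:Sun 2408:Fri 2412:Wed✓ 2416:Mon 2420:Sat 2424:Thu
Wednesday: 2356, 2384, 2412 → 3.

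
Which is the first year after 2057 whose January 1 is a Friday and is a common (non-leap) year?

2066

Jan 1 advances by 2 weekdays after a leap year and by 1 after a common year.
2057: Jan 1 is Monday.
2058: Tuesday
2059: Wednesday
2060: Thursday (leap)
2061: Saturday
2062: Sunday
2063: Monday
2064: Tuesday (leap)
2065: Thursday
2066: Friday
2066 begins on a Friday and is a common year.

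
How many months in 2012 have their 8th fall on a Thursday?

2

Check the 8th of each month of 2012: Jan 8: Sun, Feb 8: Wed, Mar 8: Thu, Apr 8: Sun, May 8: Tue, Jun 8: Fri, Jul 8: Sun, Aug 8: Wed, Sep 8: Sat, Oct 8: Mon, Nov 8: Thu, Dec 8: Sat.
Thursday occurs in March, November — 2 months.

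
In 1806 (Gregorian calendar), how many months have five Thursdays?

A month of length L has five Thursdays iff its first Thursday is on day ≤ L−28 (so day 1–3 in a 31-day month, 1–2 in a 30-day month, day 1 in a leap February).
Checking each month of 1806: Jan starts Wed (31d) ✓; Feb starts Sat (28d); Mar starts Sat (31d); Apr starts Tue (30d); May starts Thu (31d) ✓; Jun starts Sun (30d); Jul starts Tue (31d) ✓; Aug starts Fri (31d); Sep starts Mon (30d); Oct starts Wed (31d) ✓; Nov starts Sat (30d); Dec starts Mon (31d).
Five-Thursday months: January, May, July, October → 4.

4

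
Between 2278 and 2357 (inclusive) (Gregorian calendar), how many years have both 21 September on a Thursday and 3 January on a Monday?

2

Check each year's weekday for 21 September and 3 January:
  2278: Sat/Thu  2279: Sun/Fri  2280: Tue/Sat  2281: Wed/Mon  2282: Thu/Tue  2283: Fri/Wed  2284: Sun/Thu  2285: Mon/Sat  2286: Tue/Sun  2287: Wed/Mon  2288: Fri/Tue  2289: Sat/Thu  2290: Sun/Fri  2291: Mon/Sat  …(52 more)…  2344: Thu/Mon ✓  2345: Fri/Wed  2346: Sat/Thu  2347: Sun/Fri  2348: Tue/Sat  2349: Wed/Mon  2350: Thu/Tue  2351: Fri/Wed  2352: Sun/Thu  2353: Mon/Sat  2354: Tue/Sun  2355: Wed/Mon  2356: Fri/Tue  2357: Sat/Thu
Both conditions hold in: 2316, 2344 — 2.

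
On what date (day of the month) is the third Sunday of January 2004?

January 1, 2004 is a Thursday, so the first Sunday is the 4th.
The third Sunday is 4 + 14 = 18.

18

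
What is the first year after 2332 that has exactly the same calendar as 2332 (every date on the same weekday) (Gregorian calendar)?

2360

Two years share a calendar iff Jan 1 falls on the same weekday and both are leap or both are common. 2332: Jan 1 is Friday, leap year.
2333: Jan 1 Sunday, common
2334: Jan 1 Monday, common
2335: Jan 1 Tuesday, common
2336: Jan 1 Wednesday, leap
2337: Jan 1 Friday, common
2338: Jan 1 Saturday, common
2339: Jan 1 Sunday, common
2340: Jan 1 Monday, leap
2341: Jan 1 Wednesday, common
2342: Jan 1 Thursday, common
2343: Jan 1 Friday, common
2344: Jan 1 Saturday, leap
2345: Jan 1 Monday, common
2346: Jan 1 Tuesday, common
2347: Jan 1 Wednesday, common
2348: Jan 1 Thursday, leap
2349: Jan 1 Saturday, common
2350: Jan 1 Sunday, common
2351: Jan 1 Monday, common
2352: Jan 1 Tuesday, leap
2353: Jan 1 Thursday, common
2354: Jan 1 Friday, common
2355: Jan 1 Saturday, common
2356: Jan 1 Sunday, leap
2357: Jan 1 Tuesday, common
2358: Jan 1 Wednesday, common
2359: Jan 1 Thursday, common
2360: Jan 1 Friday, leap
2360 matches on both conditions.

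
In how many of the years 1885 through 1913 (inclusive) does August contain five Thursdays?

August has 31 days; it has five Thursdays when Thursday falls among the first (month-length − 28) days — i.e. when August 1 is one of Thursday/Wednesday/Tuesday.
August 1 by year: 1885:Sat 1886:Sun 1887:Mon 1888:Wed✓ 1889:Thu✓ 1890:Fri 1891:Sat 1892:Mon 1893:Tue✓ 1894:Wed✓ 1895:Thu✓ 1896:Sat 1897:Sun 1898:Mon 1899:Tue✓ 1900:Wed✓ 1901:Thu✓ 1902:Fri 1903:Sat 1904:Mon 1905:Tue✓ 1906:Wed✓ 1907:Thu✓ 1908:Sat 1909:Sun 1910:Mon 1911:Tue✓ 1912:Thu✓ 1913:Fri
Years with five Thursdays: 1888, 1889, 1893, 1894, 1895, 1899, 1900, 1901, 1905, 1906, 1907, 1911, 1912 → 13.

13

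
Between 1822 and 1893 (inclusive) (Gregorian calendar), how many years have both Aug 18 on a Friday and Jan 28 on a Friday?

Check each year's weekday for Aug 18 and Jan 28:
  1822: Sun/Mon  1823: Mon/Tue  1824: Wed/Wed  1825: Thu/Fri  1826: Fri/Sat  1827: Sat/Sun  1828: Mon/Mon  1829: Tue/Wed  1830: Wed/Thu  1831: Thu/Fri  1832: Sat/Sat  1833: Sun/Mon  1834: Mon/Tue  1835: Tue/Wed  …(44 more)…  1880: Wed/Wed  1881: Thu/Fri  1882: Fri/Sat  1883: Sat/Sun  1884: Mon/Mon  1885: Tue/Wed  1886: Wed/Thu  1887: Thu/Fri  1888: Sat/Sat  1889: Sun/Mon  1890: Mon/Tue  1891: Tue/Wed  1892: Thu/Thu  1893: Fri/Sat
Both conditions hold in: 1848, 1876 — 2.

2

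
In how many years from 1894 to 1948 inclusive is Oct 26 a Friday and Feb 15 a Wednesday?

Check each year's weekday for Oct 26 and Feb 15:
  1894: Fri/Thu  1895: Sat/Fri  1896: Mon/Sat  1897: Tue/Mon  1898: Wed/Tue  1899: Thu/Wed  1900: Fri/Thu  1901: Sat/Fri  1902: Sun/Sat  1903: Mon/Sun  1904: Wed/Mon  1905: Thu/Wed  1906: Fri/Thu  1907: Sat/Fri  …(27 more)…  1935: Sat/Fri  1936: Mon/Sat  1937: Tue/Mon  1938: Wed/Tue  1939: Thu/Wed  1940: Sat/Thu  1941: Sun/Sat  1942: Mon/Sun  1943: Tue/Mon  1944: Thu/Tue  1945: Fri/Thu  1946: Sat/Fri  1947: Sun/Sat  1948: Tue/Sun
Both conditions hold in: 1928 — 1.

1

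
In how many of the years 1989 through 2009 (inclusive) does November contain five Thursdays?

7

November has 30 days; it has five Thursdays when Thursday falls among the first (month-length − 28) days — i.e. when November 1 is one of Thursday/Wednesday.
November 1 by year: 1989:Wed✓ 1990:Thu✓ 1991:Fri 1992:Sun 1993:Mon 1994:Tue 1995:Wed✓ 1996:Fri 1997:Sat 1998:Sun 1999:Mon 2000:Wed✓ 2001:Thu✓ 2002:Fri 2003:Sat 2004:Mon 2005:Tue 2006:Wed✓ 2007:Thu✓ 2008:Sat 2009:Sun
Years with five Thursdays: 1989, 1990, 1995, 2000, 2001, 2006, 2007 → 7.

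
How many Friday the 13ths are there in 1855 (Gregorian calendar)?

2

Check the 13th of each month of 1855: Jan 13: Sat, Feb 13: Tue, Mar 13: Tue, Apr 13: Fri, May 13: Sun, Jun 13: Wed, Jul 13: Fri, Aug 13: Mon, Sep 13: Thu, Oct 13: Sat, Nov 13: Tue, Dec 13: Thu.
Friday occurs in April, July — 2 months.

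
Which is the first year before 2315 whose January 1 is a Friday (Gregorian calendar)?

Jan 1 advances by 2 weekdays after a leap year and by 1 after a common year.
2315: Jan 1 is Friday.
2314: Thursday
2313: Wednesday
2312: Monday (leap)
2311: Sunday
2310: Saturday
2309: Friday
2309 begins on a Friday

2309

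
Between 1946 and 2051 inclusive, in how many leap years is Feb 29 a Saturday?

4

Leap years in 1946–2051: 26 of them.
Feb 29 weekday advances by 5 (mod 7) from one leap year to the next four years later (or differs when a century non-leap intervenes).
Leap-day weekdays: 1948:Sun 1952:Fri 1956:Wed 1960:Mon 1964:Sat✓ 1968:Thu 1972:Tue 1976:Sun 1980:Fri 1984:Wed 1988:Mon 1992:Sat✓ 1996:Thu 2000:Tue 2004:Sun 2008:Fri 2012:Wed 2016:Mon 2020:Sat✓ 2024:Thu 2028:Tue 2032:Sun 2036:Fri 2040:Wed 2044:Mon 2048:Sat✓
Saturday: 1964, 1992, 2020, 2048 → 4.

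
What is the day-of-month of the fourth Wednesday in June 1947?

25

June 1, 1947 is a Sunday, so the first Wednesday is the 4th.
The fourth Wednesday is 4 + 21 = 25.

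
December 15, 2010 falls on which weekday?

January 1, 2010 is a Friday.
December 15 is day 349 of the year, i.e. 348 days after Jan 1.
348 mod 7 = 5, so advance 5 weekdays from Friday: Wednesday.

Wednesday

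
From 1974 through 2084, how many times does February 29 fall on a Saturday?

4

Leap years in 1974–2084: 28 of them.
Feb 29 weekday advances by 5 (mod 7) from one leap year to the next four years later (or differs when a century non-leap intervenes).
Leap-day weekdays: 1976:Sun 1980:Fri 1984:Wed 1988:Mon 1992:Sat✓ 1996:Thu 2000:Tue 2004:Sun 2008:Fri 2012:Wed 2016:Mon 2020:Sat✓ 2024:Thu 2028:Tue 2032:Sun 2036:Fri 2040:Wed 2044:Mon 2048:Sat✓ 2052:Thu 2056:Tue 2060:Sun 2064:Fri 2068:Wed 2072:Mon 2076:Sat✓ 2080:Thu 2084:Tue
Saturday: 1992, 2020, 2048, 2076 → 4.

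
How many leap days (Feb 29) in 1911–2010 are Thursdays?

Leap years in 1911–2010: 25 of them.
Feb 29 weekday advances by 5 (mod 7) from one leap year to the next four years later (or differs when a century non-leap intervenes).
Leap-day weekdays: 1912:Thu✓ 1916:Tue 1920:Sun 1924:Fri 1928:Wed 1932:Mon 1936:Sat 1940:Thu✓ 1944:Tue 1948:Sun 1952:Fri 1956:Wed 1960:Mon 1964:Sat 1968:Thu✓ 1972:Tue 1976:Sun 1980:Fri 1984:Wed 1988:Mon 1992:Sat 1996:Thu✓ 2000:Tue 2004:Sun 2008:Fri
Thursday: 1912, 1940, 1968, 1996 → 4.

4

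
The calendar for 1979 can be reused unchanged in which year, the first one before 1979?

Two years share a calendar iff Jan 1 falls on the same weekday and both are leap or both are common. 1979: Jan 1 is Monday, common year.
1978: Jan 1 Sunday, common
1977: Jan 1 Saturday, common
1976: Jan 1 Thursday, leap
1975: Jan 1 Wednesday, common
1974: Jan 1 Tuesday, common
1973: Jan 1 Monday, common
1973 matches on both conditions.

1973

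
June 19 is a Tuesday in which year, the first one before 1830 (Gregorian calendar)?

From one year to the next, a fixed date's weekday advances by 1, or by 2 when a Feb 29 lies between the two dates.
1830: June 19 is Saturday.
1829: Friday (−1)
1828: Thursday (−1)
1827: Tuesday (−2)
June 19 falls on a Tuesday in 1827.

1827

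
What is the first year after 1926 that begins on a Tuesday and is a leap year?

1952

Jan 1 advances by 2 weekdays after a leap year and by 1 after a common year.
1926: Jan 1 is Friday.
1927: Saturday
1928: Sunday (leap)
1929: Tuesday
1930: Wednesday
1931: Thursday
1932: Friday (leap)
1933: Sunday
1934: Monday
1935: Tuesday
1936: Wednesday (leap)
1937: Friday
1938: Saturday
1939: Sunday
1940: Monday (leap)
1941: Wednesday
1942: Thursday
1943: Friday
1944: Saturday (leap)
1945: Monday
1946: Tuesday
1947: Wednesday
1948: Thursday (leap)
1949: Saturday
1950: Sunday
1951: Monday
1952: Tuesday (leap)
1952 begins on a Tuesday and is a leap year.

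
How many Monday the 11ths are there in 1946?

Check the 11th of each month of 1946: Jan 11: Fri, Feb 11: Mon, Mar 11: Mon, Apr 11: Thu, May 11: Sat, Jun 11: Tue, Jul 11: Thu, Aug 11: Sun, Sep 11: Wed, Oct 11: Fri, Nov 11: Mon, Dec 11: Wed.
Monday occurs in February, March, November — 3 months.

3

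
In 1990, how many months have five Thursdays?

A month of length L has five Thursdays iff its first Thursday is on day ≤ L−28 (so day 1–3 in a 31-day month, 1–2 in a 30-day month, day 1 in a leap February).
Checking each month of 1990: Jan starts Mon (31d); Feb starts Thu (28d); Mar starts Thu (31d) ✓; Apr starts Sun (30d); May starts Tue (31d) ✓; Jun starts Fri (30d); Jul starts Sun (31d); Aug starts Wed (31d) ✓; Sep starts Sat (30d); Oct starts Mon (31d); Nov starts Thu (30d) ✓; Dec starts Sat (31d).
Five-Thursday months: March, May, August, November → 4.

4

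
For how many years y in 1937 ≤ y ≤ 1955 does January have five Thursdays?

January has 31 days; it has five Thursdays when Thursday falls among the first (month-length − 28) days — i.e. when January 1 is one of Thursday/Wednesday/Tuesday.
January 1 by year: 1937:Fri 1938:Sat 1939:Sun 1940:Mon 1941:Wed✓ 1942:Thu✓ 1943:Fri 1944:Sat 1945:Mon 1946:Tue✓ 1947:Wed✓ 1948:Thu✓ 1949:Sat 1950:Sun 1951:Mon 1952:Tue✓ 1953:Thu✓ 1954:Fri 1955:Sat
Years with five Thursdays: 1941, 1942, 1946, 1947, 1948, 1952, 1953 → 7.

7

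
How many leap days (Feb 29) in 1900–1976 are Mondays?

3

Leap years in 1900–1976: 19 of them.
Feb 29 weekday advances by 5 (mod 7) from one leap year to the next four years later (or differs when a century non-leap intervenes).
Leap-day weekdays: 1904:Mon✓ 1908:Sat 1912:Thu 1916:Tue 1920:Sun 1924:Fri 1928:Wed 1932:Mon✓ 1936:Sat 1940:Thu 1944:Tue 1948:Sun 1952:Fri 1956:Wed 1960:Mon✓ 1964:Sat 1968:Thu 1972:Tue 1976:Sun
Monday: 1904, 1932, 1960 → 3.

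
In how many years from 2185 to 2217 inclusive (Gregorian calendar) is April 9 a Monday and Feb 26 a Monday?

Check each year's weekday for April 9 and Feb 26:
  2185: Sat/Sat  2186: Sun/Sun  2187: Mon/Mon ✓  2188: Wed/Tue  2189: Thu/Thu  2190: Fri/Fri  2191: Sat/Sat  2192: Mon/Sun  2193: Tue/Tue  2194: Wed/Wed  2195: Thu/Thu  2196: Sat/Fri  2197: Sun/Sun  2198: Mon/Mon ✓  …(5 more)…  2204: Mon/Sun  2205: Tue/Tue  2206: Wed/Wed  2207: Thu/Thu  2208: Sat/Fri  2209: Sun/Sun  2210: Mon/Mon ✓  2211: Tue/Tue  2212: Thu/Wed  2213: Fri/Fri  2214: Sat/Sat  2215: Sun/Sun  2216: Tue/Mon  2217: Wed/Wed
Both conditions hold in: 2187, 2198, 2210 — 3.

3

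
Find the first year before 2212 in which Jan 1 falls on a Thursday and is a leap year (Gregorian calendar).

2184

Jan 1 advances by 2 weekdays after a leap year and by 1 after a common year.
2212: Jan 1 is Wednesday (leap).
2211: Tuesday
2210: Monday
2209: Sunday
2208: Friday (leap)
2207: Thursday
2206: Wednesday
2205: Tuesday
2204: Sunday (leap)
2203: Saturday
2202: Friday
2201: Thursday
2200: Wednesday
2199: Tuesday
2198: Monday
2197: Sunday
2196: Friday (leap)
2195: Thursday
2194: Wednesday
2193: Tuesday
2192: Sunday (leap)
2191: Saturday
2190: Friday
2189: Thursday
2188: Tuesday (leap)
2187: Monday
2186: Sunday
2185: Saturday
2184: Thursday (leap)
2184 begins on a Thursday and is a leap year.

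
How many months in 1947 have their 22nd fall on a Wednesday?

Check the 22nd of each month of 1947: Jan 22: Wed, Feb 22: Sat, Mar 22: Sat, Apr 22: Tue, May 22: Thu, Jun 22: Sun, Jul 22: Tue, Aug 22: Fri, Sep 22: Mon, Oct 22: Wed, Nov 22: Sat, Dec 22: Mon.
Wednesday occurs in January, October — 2 months.

2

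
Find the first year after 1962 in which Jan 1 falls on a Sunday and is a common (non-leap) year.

Jan 1 advances by 2 weekdays after a leap year and by 1 after a common year.
1962: Jan 1 is Monday.
1963: Tuesday
1964: Wednesday (leap)
1965: Friday
1966: Saturday
1967: Sunday
1967 begins on a Sunday and is a common year.

1967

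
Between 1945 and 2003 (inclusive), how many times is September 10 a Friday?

Track September 10's weekday year by year (advancing +1, or +2 across a Feb 29):
  1945: Mon  1946: Tue (+1)  1947: Wed (+1)  1948: Fri (+2) ✓  1949: Sat (+1)
  1950: Sun (+1)  1951: Mon (+1)  1952: Wed (+2)  1953: Thu (+1)  1954: Fri (+1) ✓
  1955: Sat (+1)  1956: Mon (+2)  1957: Tue (+1)  1958: Wed (+1)  … (31 more years) …
  1990: Mon (+1)  1991: Tue (+1)  1992: Thu (+2)  1993: Fri (+1) ✓  1994: Sat (+1)
  1995: Sun (+1)  1996: Tue (+2)  1997: Wed (+1)  1998: Thu (+1)  1999: Fri (+1) ✓
  2000: Sun (+2)  2001: Mon (+1)  2002: Tue (+1)  2003: Wed (+1)
Friday years: 1948, 1954, 1965, 1971, 1976, 1982, 1993, 1999 — 8 in total.

8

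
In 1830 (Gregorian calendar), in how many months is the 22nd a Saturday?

1

Check the 22nd of each month of 1830: Jan 22: Fri, Feb 22: Mon, Mar 22: Mon, Apr 22: Thu, May 22: Sat, Jun 22: Tue, Jul 22: Thu, Aug 22: Sun, Sep 22: Wed, Oct 22: Fri, Nov 22: Mon, Dec 22: Wed.
Saturday occurs in May — 1 month.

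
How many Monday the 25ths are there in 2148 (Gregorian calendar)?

2

Check the 25th of each month of 2148: Jan 25: Thu, Feb 25: Sun, Mar 25: Mon, Apr 25: Thu, May 25: Sat, Jun 25: Tue, Jul 25: Thu, Aug 25: Sun, Sep 25: Wed, Oct 25: Fri, Nov 25: Mon, Dec 25: Wed.
Monday occurs in March, November — 2 months.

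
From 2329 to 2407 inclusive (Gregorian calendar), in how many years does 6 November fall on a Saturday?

11

Track 6 November's weekday year by year (advancing +1, or +2 across a Feb 29):
  2329: Wed  2330: Thu (+1)  2331: Fri (+1)  2332: Sun (+2)  2333: Mon (+1)
  2334: Tue (+1)  2335: Wed (+1)  2336: Fri (+2)  2337: Sat (+1) ✓  2338: Sun (+1)
  2339: Mon (+1)  2340: Wed (+2)  2341: Thu (+1)  2342: Fri (+1)  … (51 more years) …
  2394: Sun (+1)  2395: Mon (+1)  2396: Wed (+2)  2397: Thu (+1)  2398: Fri (+1)
  2399: Sat (+1) ✓  2400: Mon (+2)  2401: Tue (+1)  2402: Wed (+1)  2403: Thu (+1)
  2404: Sat (+2) ✓  2405: Sun (+1)  2406: Mon (+1)  2407: Tue (+1)
Saturday years: 2337, 2343, 2348, 2354, 2365, 2371, 2376, 2382, 2393, 2399, 2404 — 11 in total.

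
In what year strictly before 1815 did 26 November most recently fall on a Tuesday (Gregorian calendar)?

From one year to the next, a fixed date's weekday advances by 1, or by 2 when a Feb 29 lies between the two dates.
1815: November 26 is Sunday.
1814: Saturday (−1)
1813: Friday (−1)
1812: Thursday (−1)
1811: Tuesday (−2)
26 November falls on a Tuesday in 1811.

1811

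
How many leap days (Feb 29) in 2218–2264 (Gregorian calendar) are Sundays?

Leap years in 2218–2264: 12 of them.
Feb 29 weekday advances by 5 (mod 7) from one leap year to the next four years later (or differs when a century non-leap intervenes).
Leap-day weekdays: 2220:Tue 2224:Sun✓ 2228:Fri 2232:Wed 2236:Mon 2240:Sat 2244:Thu 2248:Tue 2252:Sun✓ 2256:Fri 2260:Wed 2264:Mon
Sunday: 2224, 2252 → 2.

2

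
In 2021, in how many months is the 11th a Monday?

2

Check the 11th of each month of 2021: Jan 11: Mon, Feb 11: Thu, Mar 11: Thu, Apr 11: Sun, May 11: Tue, Jun 11: Fri, Jul 11: Sun, Aug 11: Wed, Sep 11: Sat, Oct 11: Mon, Nov 11: Thu, Dec 11: Sat.
Monday occurs in January, October — 2 months.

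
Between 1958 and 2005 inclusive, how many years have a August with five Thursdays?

20

August has 31 days; it has five Thursdays when Thursday falls among the first (month-length − 28) days — i.e. when August 1 is one of Thursday/Wednesday/Tuesday.
August 1 by year: 1958:Fri 1959:Sat 1960:Mon 1961:Tue✓ 1962:Wed✓ 1963:Thu✓ 1964:Sat 1965:Sun 1966:Mon 1967:Tue✓ 1968:Thu✓ 1969:Fri 1970:Sat 1971:Sun 1972:Tue✓ …(18 more)… 1991:Thu✓ 1992:Sat 1993:Sun 1994:Mon 1995:Tue✓ 1996:Thu✓ 1997:Fri 1998:Sat 1999:Sun 2000:Tue✓ 2001:Wed✓ 2002:Thu✓ 2003:Fri 2004:Sun 2005:Mon
Years with five Thursdays: 1961, 1962, 1963, 1967, 1968, 1972, 1973, 1974, 1978, 1979, 1984, 1985, 1989, 1990, 1991, 1995, 1996, 2000, 2001, 2002 → 20.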